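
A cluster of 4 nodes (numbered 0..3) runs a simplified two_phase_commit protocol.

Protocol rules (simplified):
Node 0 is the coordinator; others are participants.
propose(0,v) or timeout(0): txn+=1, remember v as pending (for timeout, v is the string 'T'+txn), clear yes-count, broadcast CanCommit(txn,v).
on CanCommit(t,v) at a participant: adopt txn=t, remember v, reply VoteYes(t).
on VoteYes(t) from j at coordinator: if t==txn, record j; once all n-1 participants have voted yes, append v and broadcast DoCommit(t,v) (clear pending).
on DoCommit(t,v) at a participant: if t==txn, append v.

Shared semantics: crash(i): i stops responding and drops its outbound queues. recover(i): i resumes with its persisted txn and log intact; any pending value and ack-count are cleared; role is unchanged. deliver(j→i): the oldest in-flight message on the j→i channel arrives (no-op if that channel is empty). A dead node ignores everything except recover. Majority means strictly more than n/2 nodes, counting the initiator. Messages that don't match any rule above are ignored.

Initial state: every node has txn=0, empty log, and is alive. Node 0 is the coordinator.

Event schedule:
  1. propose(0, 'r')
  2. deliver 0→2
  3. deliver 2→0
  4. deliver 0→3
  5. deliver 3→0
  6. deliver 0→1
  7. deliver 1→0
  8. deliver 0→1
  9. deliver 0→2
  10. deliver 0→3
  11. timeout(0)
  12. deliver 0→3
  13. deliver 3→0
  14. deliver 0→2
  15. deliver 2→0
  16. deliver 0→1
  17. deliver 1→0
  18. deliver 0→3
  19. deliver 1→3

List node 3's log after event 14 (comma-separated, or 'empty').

after 1 — propose(0,'r'): n0:coor/t1/[-]
after 2 — deliver 0→2: n2:part/t1/[-]
after 3 — deliver 2→0: ·
after 4 — deliver 0→3: n3:part/t1/[-]
after 5 — deliver 3→0: ·
after 6 — deliver 0→1: n1:part/t1/[-]
after 7 — deliver 1→0: n0:coor/t1/[r]
after 8 — deliver 0→1: n1:part/t1/[r]
after 9 — deliver 0→2: n2:part/t1/[r]
after 10 — deliver 0→3: n3:part/t1/[r]
after 11 — timeout(0): n0:coor/t2/[r]
after 12 — deliver 0→3: n3:part/t2/[r]
after 13 — deliver 3→0: ·
after 14 — deliver 0→2: n2:part/t2/[r]

r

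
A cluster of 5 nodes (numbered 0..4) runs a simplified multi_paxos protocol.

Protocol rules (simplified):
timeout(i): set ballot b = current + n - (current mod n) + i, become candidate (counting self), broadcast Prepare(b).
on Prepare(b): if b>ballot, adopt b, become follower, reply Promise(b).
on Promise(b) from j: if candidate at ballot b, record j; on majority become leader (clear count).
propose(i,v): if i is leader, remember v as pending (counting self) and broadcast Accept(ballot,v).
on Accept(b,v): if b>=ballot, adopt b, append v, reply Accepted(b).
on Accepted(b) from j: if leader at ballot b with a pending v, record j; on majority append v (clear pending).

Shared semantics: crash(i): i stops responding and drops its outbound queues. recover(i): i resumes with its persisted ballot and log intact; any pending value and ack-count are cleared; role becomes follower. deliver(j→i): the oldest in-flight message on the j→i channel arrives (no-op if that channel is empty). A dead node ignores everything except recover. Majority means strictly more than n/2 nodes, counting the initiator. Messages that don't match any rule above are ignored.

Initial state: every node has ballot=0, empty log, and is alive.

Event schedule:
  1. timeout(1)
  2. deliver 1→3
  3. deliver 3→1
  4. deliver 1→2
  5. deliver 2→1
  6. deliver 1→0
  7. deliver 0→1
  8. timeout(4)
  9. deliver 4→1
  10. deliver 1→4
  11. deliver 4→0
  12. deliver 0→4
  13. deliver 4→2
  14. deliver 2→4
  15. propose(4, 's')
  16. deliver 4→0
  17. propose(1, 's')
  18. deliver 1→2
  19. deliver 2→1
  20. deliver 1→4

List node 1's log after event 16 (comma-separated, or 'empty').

empty

e1 timeout(1): 1[cand,b=6,-]
e2 deliver 1→3: 3[foll,b=6,-]
e3 deliver 3→1: ·
e4 deliver 1→2: 2[foll,b=6,-]
e5 deliver 2→1: 1[lead,b=6,-]
e6 deliver 1→0: 0[foll,b=6,-]
e7 deliver 0→1: ·
e8 timeout(4): 4[cand,b=9,-]
e9 deliver 4→1: 1[foll,b=9,-]
e10 deliver 1→4: ·
e11 deliver 4→0: 0[foll,b=9,-]
e12 deliver 0→4: ·
e13 deliver 4→2: 2[foll,b=9,-]
e14 deliver 2→4: 4[lead,b=9,-]
e15 propose(4,'s'): ·
e16 deliver 4→0: 0[foll,b=9,s]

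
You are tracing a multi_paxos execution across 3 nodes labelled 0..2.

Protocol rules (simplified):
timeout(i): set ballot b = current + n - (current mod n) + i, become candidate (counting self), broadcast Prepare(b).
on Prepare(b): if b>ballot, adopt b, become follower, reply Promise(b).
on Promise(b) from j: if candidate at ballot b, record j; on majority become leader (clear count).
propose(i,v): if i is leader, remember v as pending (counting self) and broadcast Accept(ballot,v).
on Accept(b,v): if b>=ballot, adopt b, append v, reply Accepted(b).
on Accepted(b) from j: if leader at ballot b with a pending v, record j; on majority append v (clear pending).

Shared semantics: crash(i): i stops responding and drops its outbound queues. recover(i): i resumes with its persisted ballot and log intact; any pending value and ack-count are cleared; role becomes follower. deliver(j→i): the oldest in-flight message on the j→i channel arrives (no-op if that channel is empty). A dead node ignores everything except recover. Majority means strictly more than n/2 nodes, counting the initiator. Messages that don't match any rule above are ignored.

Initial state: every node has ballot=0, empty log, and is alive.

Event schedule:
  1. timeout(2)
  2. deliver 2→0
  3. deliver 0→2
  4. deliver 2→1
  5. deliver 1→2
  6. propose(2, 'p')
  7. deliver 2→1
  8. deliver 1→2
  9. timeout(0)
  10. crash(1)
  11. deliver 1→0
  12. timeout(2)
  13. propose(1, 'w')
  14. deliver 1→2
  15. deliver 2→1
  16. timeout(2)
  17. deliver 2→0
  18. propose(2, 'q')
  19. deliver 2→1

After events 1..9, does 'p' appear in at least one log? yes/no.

1. timeout(2):  <2:cand b5 ->
2. deliver 2→0:  <0:foll b5 ->
3. deliver 0→2:  <2:lead b5 ->
4. deliver 2→1:  <1:foll b5 ->
5. deliver 1→2:  nop
6. propose(2,'p'):  nop
7. deliver 2→1:  <1:foll b5 p>
8. deliver 1→2:  <2:lead b5 p>
9. timeout(0):  <0:cand b6 ->

yes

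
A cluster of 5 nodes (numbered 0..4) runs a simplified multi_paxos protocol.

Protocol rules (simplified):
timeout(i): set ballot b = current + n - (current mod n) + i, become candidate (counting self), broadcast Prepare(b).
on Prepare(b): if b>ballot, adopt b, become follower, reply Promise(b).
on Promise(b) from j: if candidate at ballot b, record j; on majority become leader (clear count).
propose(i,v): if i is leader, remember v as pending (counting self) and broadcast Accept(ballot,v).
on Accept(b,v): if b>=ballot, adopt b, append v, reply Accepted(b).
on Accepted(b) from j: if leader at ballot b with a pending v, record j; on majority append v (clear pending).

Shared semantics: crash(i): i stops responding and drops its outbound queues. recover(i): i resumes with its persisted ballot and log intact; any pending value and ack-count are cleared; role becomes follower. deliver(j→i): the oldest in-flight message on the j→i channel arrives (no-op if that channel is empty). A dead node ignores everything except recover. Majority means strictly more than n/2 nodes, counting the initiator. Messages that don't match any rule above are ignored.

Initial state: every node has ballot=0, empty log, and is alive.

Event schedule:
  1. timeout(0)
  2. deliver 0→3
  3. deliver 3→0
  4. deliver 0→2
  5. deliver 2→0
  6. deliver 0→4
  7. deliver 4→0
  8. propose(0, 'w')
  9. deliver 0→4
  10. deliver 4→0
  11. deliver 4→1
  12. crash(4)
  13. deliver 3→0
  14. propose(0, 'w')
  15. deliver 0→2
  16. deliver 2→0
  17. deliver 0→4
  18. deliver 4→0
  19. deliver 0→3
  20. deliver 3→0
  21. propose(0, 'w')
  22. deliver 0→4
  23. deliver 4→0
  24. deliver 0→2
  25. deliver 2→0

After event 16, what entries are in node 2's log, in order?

after 1 — timeout(0): n0:cand/b5/[-]
after 2 — deliver 0→3: n3:foll/b5/[-]
after 3 — deliver 3→0: ·
after 4 — deliver 0→2: n2:foll/b5/[-]
after 5 — deliver 2→0: n0:lead/b5/[-]
after 6 — deliver 0→4: n4:foll/b5/[-]
after 7 — deliver 4→0: ·
after 8 — propose(0,'w'): ·
after 9 — deliver 0→4: n4:foll/b5/[w]
after 10 — deliver 4→0: ·
after 11 — deliver 4→1: ·
after 12 — crash(4): n4:✗foll/b5/[w]
after 13 — deliver 3→0: ·
after 14 — propose(0,'w'): ·
after 15 — deliver 0→2: n2:foll/b5/[w]
after 16 — deliver 2→0: ·

w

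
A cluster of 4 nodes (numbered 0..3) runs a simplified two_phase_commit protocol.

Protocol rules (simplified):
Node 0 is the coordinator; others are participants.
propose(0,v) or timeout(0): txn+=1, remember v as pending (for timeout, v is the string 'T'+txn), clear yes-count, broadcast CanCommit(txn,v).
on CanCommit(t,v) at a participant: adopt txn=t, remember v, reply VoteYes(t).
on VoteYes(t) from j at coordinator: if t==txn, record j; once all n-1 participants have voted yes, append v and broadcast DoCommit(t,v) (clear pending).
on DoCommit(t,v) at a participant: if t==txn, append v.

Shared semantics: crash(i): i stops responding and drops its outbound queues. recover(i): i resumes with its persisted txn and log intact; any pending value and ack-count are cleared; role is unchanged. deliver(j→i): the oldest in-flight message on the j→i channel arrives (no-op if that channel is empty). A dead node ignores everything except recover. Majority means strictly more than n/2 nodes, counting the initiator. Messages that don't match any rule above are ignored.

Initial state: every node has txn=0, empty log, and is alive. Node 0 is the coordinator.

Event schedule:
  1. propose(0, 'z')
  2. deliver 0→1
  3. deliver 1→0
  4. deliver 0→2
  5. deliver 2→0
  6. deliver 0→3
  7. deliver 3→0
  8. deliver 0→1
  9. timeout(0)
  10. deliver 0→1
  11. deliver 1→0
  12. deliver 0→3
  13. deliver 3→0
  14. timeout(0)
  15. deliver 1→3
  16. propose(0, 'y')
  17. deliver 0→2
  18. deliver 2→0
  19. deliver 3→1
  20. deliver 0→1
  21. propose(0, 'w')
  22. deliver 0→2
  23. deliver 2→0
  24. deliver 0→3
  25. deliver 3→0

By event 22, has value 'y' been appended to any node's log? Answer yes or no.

no

after 1 — propose(0,'z'): n0:coor/t1/[-]
after 2 — deliver 0→1: n1:part/t1/[-]
after 3 — deliver 1→0: ·
after 4 — deliver 0→2: n2:part/t1/[-]
after 5 — deliver 2→0: ·
after 6 — deliver 0→3: n3:part/t1/[-]
after 7 — deliver 3→0: n0:coor/t1/[z]
after 8 — deliver 0→1: n1:part/t1/[z]
after 9 — timeout(0): n0:coor/t2/[z]
after 10 — deliver 0→1: n1:part/t2/[z]
after 11 — deliver 1→0: ·
after 12 — deliver 0→3: n3:part/t1/[z]
after 13 — deliver 3→0: ·
after 14 — timeout(0): n0:coor/t3/[z]
after 15 — deliver 1→3: ·
after 16 — propose(0,'y'): n0:coor/t4/[z]
after 17 — deliver 0→2: n2:part/t1/[z]
after 18 — deliver 2→0: ·
after 19 — deliver 3→1: ·
after 20 — deliver 0→1: n1:part/t3/[z]
after 21 — propose(0,'w'): n0:coor/t5/[z]
after 22 — deliver 0→2: n2:part/t2/[z]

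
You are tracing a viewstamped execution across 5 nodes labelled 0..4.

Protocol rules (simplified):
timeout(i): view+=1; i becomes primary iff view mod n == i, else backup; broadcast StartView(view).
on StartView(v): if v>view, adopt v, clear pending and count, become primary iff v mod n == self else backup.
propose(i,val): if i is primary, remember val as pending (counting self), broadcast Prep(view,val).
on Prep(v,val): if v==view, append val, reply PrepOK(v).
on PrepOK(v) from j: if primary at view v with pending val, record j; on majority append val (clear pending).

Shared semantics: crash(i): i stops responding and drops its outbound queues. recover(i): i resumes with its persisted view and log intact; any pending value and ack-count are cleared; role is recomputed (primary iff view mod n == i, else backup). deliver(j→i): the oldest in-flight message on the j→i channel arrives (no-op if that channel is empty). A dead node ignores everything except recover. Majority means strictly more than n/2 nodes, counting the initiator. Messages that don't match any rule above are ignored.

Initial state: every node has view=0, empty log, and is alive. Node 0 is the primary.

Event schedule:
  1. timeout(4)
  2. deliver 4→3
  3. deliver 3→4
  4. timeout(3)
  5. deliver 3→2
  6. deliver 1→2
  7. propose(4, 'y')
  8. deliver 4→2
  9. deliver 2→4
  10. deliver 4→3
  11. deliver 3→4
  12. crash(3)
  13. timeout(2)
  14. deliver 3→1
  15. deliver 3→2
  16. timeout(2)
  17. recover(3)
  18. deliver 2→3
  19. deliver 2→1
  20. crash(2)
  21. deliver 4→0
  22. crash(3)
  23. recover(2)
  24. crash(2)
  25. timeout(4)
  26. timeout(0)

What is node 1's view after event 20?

[1] timeout(4) → N4(back v1 [-])
[2] deliver 4→3 → N3(back v1 [-])
[3] deliver 3→4 → ∅
[4] timeout(3) → N3(back v2 [-])
[5] deliver 3→2 → N2(prim v2 [-])
[6] deliver 1→2 → ∅
[7] propose(4,'y') → ∅
[8] deliver 4→2 → ∅
[9] deliver 2→4 → ∅
[10] deliver 4→3 → ∅
[11] deliver 3→4 → N4(back v2 [-])
[12] crash(3) → N3(✗back v2 [-])
[13] timeout(2) → N2(back v3 [-])
[14] deliver 3→1 → ∅
[15] deliver 3→2 → ∅
[16] timeout(2) → N2(back v4 [-])
[17] recover(3) → N3(back v2 [-])
[18] deliver 2→3 → N3(prim v3 [-])
[19] deliver 2→1 → N1(back v3 [-])
[20] crash(2) → N2(✗back v4 [-])

3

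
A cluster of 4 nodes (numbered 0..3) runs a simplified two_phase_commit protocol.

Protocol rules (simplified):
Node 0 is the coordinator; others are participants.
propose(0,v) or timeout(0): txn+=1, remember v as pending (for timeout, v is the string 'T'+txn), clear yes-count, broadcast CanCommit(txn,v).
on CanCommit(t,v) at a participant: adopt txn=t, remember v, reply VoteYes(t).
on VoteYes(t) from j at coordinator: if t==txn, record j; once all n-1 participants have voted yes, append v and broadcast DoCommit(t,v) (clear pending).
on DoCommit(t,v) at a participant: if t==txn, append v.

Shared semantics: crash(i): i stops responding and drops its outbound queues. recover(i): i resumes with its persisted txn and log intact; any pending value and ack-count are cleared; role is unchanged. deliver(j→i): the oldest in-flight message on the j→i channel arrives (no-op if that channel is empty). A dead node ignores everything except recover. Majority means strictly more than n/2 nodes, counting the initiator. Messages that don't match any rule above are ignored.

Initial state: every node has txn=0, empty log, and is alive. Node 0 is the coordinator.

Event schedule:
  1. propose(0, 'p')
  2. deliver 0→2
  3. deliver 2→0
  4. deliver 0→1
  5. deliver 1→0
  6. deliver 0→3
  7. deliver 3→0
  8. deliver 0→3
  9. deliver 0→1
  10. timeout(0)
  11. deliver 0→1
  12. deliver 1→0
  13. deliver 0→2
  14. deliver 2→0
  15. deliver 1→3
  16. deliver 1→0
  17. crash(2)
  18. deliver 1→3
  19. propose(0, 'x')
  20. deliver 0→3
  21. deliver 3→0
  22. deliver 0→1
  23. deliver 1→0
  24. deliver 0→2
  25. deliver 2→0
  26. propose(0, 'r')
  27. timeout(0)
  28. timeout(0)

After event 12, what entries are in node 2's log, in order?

step 1 propose(0,'p'): 0={coor,t=1,log=-}
step 2 deliver 0→2: 2={part,t=1,log=-}
step 3 deliver 2→0: —
step 4 deliver 0→1: 1={part,t=1,log=-}
step 5 deliver 1→0: —
step 6 deliver 0→3: 3={part,t=1,log=-}
step 7 deliver 3→0: 0={coor,t=1,log=p}
step 8 deliver 0→3: 3={part,t=1,log=p}
step 9 deliver 0→1: 1={part,t=1,log=p}
step 10 timeout(0): 0={coor,t=2,log=p}
step 11 deliver 0→1: 1={part,t=2,log=p}
step 12 deliver 1→0: —

empty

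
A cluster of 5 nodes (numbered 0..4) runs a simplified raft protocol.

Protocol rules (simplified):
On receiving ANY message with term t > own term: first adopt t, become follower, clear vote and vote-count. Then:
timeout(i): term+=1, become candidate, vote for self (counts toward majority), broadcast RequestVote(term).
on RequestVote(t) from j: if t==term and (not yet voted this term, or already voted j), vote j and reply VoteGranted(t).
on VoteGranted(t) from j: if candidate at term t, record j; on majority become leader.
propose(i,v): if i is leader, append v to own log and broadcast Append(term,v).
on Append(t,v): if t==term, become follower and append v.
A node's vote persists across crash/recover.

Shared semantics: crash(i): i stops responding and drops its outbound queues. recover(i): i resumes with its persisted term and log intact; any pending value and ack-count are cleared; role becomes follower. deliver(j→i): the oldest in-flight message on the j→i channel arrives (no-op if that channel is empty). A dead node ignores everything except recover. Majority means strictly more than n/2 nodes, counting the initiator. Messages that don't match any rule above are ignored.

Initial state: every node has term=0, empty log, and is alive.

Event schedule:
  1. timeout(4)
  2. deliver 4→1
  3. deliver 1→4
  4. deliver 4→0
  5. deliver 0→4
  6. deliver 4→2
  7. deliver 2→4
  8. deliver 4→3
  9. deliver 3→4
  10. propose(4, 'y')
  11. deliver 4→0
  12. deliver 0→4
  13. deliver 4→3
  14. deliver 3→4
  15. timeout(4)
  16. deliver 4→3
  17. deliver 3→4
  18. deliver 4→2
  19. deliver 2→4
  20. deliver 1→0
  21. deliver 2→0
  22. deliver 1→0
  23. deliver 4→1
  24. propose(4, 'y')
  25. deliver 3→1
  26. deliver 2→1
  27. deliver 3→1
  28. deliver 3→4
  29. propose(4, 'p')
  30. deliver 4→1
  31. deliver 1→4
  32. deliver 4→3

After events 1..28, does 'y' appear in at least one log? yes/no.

step 1 timeout(4): 4={cand,t=1,log=-}
step 2 deliver 4→1: 1={foll,t=1,log=-}
step 3 deliver 1→4: —
step 4 deliver 4→0: 0={foll,t=1,log=-}
step 5 deliver 0→4: 4={lead,t=1,log=-}
step 6 deliver 4→2: 2={foll,t=1,log=-}
step 7 deliver 2→4: —
step 8 deliver 4→3: 3={foll,t=1,log=-}
step 9 deliver 3→4: —
step 10 propose(4,'y'): 4={lead,t=1,log=y}
step 11 deliver 4→0: 0={foll,t=1,log=y}
step 12 deliver 0→4: —
step 13 deliver 4→3: 3={foll,t=1,log=y}
step 14 deliver 3→4: —
step 15 timeout(4): 4={cand,t=2,log=y}
step 16 deliver 4→3: 3={foll,t=2,log=y}
step 17 deliver 3→4: —
step 18 deliver 4→2: 2={foll,t=1,log=y}
step 19 deliver 2→4: —
step 20 deliver 1→0: —
step 21 deliver 2→0: —
step 22 deliver 1→0: —
step 23 deliver 4→1: 1={foll,t=1,log=y}
step 24 propose(4,'y'): —
step 25 deliver 3→1: —
step 26 deliver 2→1: —
step 27 deliver 3→1: —
step 28 deliver 3→4: —

yes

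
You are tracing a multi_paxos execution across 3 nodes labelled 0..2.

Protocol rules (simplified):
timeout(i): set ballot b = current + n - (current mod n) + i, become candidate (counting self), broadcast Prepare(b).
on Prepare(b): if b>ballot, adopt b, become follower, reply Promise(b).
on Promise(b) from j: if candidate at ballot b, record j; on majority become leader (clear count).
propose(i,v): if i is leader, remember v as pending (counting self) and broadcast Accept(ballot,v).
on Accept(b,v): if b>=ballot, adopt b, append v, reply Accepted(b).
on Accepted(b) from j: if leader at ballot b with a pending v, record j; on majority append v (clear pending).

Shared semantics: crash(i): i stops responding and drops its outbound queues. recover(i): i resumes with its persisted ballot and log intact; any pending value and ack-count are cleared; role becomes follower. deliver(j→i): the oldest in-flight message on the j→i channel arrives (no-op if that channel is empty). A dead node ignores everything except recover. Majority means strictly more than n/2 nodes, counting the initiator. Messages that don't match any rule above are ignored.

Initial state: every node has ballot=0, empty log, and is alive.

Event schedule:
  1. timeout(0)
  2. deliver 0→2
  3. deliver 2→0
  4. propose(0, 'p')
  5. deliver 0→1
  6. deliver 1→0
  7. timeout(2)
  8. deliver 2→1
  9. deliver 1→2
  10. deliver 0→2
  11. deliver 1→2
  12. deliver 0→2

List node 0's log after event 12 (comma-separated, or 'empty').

empty

e1 timeout(0): 0[cand,b=3,-]
e2 deliver 0→2: 2[foll,b=3,-]
e3 deliver 2→0: 0[lead,b=3,-]
e4 propose(0,'p'): ·
e5 deliver 0→1: 1[foll,b=3,-]
e6 deliver 1→0: ·
e7 timeout(2): 2[cand,b=8,-]
e8 deliver 2→1: 1[foll,b=8,-]
e9 deliver 1→2: 2[lead,b=8,-]
e10 deliver 0→2: ·
e11 deliver 1→2: ·
e12 deliver 0→2: ·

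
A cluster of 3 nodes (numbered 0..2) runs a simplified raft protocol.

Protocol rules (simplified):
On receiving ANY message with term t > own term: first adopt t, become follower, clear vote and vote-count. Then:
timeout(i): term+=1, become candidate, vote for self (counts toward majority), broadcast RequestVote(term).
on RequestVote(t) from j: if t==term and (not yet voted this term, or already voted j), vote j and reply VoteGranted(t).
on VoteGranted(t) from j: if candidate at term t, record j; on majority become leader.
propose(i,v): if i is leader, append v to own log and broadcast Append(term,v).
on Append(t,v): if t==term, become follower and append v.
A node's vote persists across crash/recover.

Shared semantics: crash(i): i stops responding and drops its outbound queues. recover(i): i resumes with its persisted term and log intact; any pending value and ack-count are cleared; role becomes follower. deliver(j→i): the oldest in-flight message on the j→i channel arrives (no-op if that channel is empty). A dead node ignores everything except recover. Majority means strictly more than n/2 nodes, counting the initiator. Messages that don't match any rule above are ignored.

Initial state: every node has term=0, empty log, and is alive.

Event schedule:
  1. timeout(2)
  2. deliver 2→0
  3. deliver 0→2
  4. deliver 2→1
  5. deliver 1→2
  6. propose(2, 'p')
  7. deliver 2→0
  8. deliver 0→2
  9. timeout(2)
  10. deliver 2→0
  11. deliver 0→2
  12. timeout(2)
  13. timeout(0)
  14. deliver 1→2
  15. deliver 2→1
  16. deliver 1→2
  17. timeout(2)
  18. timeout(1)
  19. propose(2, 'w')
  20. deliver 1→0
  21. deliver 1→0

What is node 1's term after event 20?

[1] timeout(2) → N2(cand t1 [-])
[2] deliver 2→0 → N0(foll t1 [-])
[3] deliver 0→2 → N2(lead t1 [-])
[4] deliver 2→1 → N1(foll t1 [-])
[5] deliver 1→2 → ∅
[6] propose(2,'p') → N2(lead t1 [p])
[7] deliver 2→0 → N0(foll t1 [p])
[8] deliver 0→2 → ∅
[9] timeout(2) → N2(cand t2 [p])
[10] deliver 2→0 → N0(foll t2 [p])
[11] deliver 0→2 → N2(lead t2 [p])
[12] timeout(2) → N2(cand t3 [p])
[13] timeout(0) → N0(cand t3 [p])
[14] deliver 1→2 → ∅
[15] deliver 2→1 → N1(foll t1 [p])
[16] deliver 1→2 → ∅
[17] timeout(2) → N2(cand t4 [p])
[18] timeout(1) → N1(cand t2 [p])
[19] propose(2,'w') → ∅
[20] deliver 1→0 → ∅

2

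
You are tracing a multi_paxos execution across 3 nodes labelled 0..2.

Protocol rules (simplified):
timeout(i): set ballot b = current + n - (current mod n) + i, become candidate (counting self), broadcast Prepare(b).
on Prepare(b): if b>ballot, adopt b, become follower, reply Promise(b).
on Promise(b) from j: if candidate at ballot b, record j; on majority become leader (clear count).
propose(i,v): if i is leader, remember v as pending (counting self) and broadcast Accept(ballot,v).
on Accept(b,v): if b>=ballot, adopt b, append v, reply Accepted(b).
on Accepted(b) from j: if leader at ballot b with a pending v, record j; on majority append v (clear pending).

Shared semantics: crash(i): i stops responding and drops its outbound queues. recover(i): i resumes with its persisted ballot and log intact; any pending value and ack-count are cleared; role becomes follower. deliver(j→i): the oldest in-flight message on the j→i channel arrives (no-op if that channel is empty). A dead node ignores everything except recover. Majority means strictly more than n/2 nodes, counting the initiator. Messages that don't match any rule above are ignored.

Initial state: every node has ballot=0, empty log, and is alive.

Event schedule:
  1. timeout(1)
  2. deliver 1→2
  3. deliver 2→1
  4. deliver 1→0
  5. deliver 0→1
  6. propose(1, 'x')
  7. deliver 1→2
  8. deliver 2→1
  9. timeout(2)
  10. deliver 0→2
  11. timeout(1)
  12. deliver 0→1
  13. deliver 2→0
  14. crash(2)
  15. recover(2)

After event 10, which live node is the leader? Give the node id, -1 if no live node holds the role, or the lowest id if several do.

1

[1] timeout(1) → N1(cand b4 [-])
[2] deliver 1→2 → N2(foll b4 [-])
[3] deliver 2→1 → N1(lead b4 [-])
[4] deliver 1→0 → N0(foll b4 [-])
[5] deliver 0→1 → ∅
[6] propose(1,'x') → ∅
[7] deliver 1→2 → N2(foll b4 [x])
[8] deliver 2→1 → N1(lead b4 [x])
[9] timeout(2) → N2(cand b8 [x])
[10] deliver 0→2 → ∅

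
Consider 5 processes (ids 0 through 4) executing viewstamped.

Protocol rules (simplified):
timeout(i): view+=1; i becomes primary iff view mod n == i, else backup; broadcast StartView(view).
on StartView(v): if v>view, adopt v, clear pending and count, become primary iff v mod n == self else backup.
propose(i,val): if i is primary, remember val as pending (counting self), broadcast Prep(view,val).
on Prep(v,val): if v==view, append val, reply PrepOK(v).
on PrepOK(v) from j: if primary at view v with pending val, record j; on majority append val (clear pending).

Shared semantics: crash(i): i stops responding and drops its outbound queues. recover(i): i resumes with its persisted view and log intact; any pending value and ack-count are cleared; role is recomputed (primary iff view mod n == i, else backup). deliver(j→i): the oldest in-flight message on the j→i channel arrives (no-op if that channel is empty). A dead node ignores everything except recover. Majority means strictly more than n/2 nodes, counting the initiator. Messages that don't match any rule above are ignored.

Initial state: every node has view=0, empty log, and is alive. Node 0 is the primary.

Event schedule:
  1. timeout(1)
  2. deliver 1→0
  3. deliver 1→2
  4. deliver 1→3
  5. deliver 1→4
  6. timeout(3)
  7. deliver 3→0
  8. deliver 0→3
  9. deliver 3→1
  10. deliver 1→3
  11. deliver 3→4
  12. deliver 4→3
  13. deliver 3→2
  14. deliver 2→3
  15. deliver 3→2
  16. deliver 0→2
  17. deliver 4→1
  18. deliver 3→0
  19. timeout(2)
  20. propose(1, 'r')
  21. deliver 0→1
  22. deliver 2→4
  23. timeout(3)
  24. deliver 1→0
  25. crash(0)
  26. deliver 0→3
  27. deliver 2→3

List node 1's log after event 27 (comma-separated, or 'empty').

empty

[1] timeout(1) → N1(prim v1 [-])
[2] deliver 1→0 → N0(back v1 [-])
[3] deliver 1→2 → N2(back v1 [-])
[4] deliver 1→3 → N3(back v1 [-])
[5] deliver 1→4 → N4(back v1 [-])
[6] timeout(3) → N3(back v2 [-])
[7] deliver 3→0 → N0(back v2 [-])
[8] deliver 0→3 → ∅
[9] deliver 3→1 → N1(back v2 [-])
[10] deliver 1→3 → ∅
[11] deliver 3→4 → N4(back v2 [-])
[12] deliver 4→3 → ∅
[13] deliver 3→2 → N2(prim v2 [-])
[14] deliver 2→3 → ∅
[15] deliver 3→2 → ∅
[16] deliver 0→2 → ∅
[17] deliver 4→1 → ∅
[18] deliver 3→0 → ∅
[19] timeout(2) → N2(back v3 [-])
[20] propose(1,'r') → ∅
[21] deliver 0→1 → ∅
[22] deliver 2→4 → N4(back v3 [-])
[23] timeout(3) → N3(prim v3 [-])
[24] deliver 1→0 → ∅
[25] crash(0) → N0(✗back v2 [-])
[26] deliver 0→3 → ∅
[27] deliver 2→3 → ∅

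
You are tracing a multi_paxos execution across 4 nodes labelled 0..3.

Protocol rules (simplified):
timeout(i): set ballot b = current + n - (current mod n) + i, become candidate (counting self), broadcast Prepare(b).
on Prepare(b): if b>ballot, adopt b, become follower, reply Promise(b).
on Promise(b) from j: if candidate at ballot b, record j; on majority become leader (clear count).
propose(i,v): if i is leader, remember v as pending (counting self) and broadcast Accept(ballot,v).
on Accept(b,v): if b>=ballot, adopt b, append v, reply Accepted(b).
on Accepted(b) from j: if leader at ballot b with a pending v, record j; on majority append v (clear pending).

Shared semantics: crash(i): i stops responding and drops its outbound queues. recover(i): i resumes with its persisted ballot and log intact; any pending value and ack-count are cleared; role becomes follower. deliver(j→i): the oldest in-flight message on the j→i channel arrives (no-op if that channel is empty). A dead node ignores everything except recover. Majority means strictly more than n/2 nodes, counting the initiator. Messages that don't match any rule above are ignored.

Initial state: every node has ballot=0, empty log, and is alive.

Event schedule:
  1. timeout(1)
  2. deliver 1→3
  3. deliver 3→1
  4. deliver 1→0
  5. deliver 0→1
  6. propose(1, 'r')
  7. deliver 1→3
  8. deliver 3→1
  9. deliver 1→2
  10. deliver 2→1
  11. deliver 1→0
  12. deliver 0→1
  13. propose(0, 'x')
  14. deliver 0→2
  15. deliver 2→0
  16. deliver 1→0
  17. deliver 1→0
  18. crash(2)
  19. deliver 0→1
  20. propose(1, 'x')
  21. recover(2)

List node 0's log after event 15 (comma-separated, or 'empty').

e1 timeout(1): 1[cand,b=5,-]
e2 deliver 1→3: 3[foll,b=5,-]
e3 deliver 3→1: ·
e4 deliver 1→0: 0[foll,b=5,-]
e5 deliver 0→1: 1[lead,b=5,-]
e6 propose(1,'r'): ·
e7 deliver 1→3: 3[foll,b=5,r]
e8 deliver 3→1: ·
e9 deliver 1→2: 2[foll,b=5,-]
e10 deliver 2→1: ·
e11 deliver 1→0: 0[foll,b=5,r]
e12 deliver 0→1: 1[lead,b=5,r]
e13 propose(0,'x'): ·
e14 deliver 0→2: ·
e15 deliver 2→0: ·

r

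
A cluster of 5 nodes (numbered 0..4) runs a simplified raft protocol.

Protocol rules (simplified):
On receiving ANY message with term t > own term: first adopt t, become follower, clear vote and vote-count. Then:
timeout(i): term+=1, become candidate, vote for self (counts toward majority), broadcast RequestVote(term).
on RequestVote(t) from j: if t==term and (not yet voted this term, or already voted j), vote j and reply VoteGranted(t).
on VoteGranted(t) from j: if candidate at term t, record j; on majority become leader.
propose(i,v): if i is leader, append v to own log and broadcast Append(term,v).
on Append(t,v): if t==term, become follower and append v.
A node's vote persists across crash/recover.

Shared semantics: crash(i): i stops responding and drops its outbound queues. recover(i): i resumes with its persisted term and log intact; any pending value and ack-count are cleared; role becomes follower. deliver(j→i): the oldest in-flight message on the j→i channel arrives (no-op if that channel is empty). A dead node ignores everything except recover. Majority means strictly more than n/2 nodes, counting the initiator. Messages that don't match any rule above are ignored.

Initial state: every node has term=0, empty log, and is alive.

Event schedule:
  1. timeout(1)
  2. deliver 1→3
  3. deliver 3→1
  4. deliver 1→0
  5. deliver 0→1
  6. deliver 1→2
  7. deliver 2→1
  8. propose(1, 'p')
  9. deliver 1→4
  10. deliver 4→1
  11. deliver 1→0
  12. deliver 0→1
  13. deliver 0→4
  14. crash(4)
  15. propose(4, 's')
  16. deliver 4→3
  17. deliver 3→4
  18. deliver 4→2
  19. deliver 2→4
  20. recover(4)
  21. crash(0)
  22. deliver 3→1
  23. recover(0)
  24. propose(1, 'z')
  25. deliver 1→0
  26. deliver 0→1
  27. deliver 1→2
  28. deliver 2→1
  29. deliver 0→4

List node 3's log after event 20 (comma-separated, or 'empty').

empty

[1] timeout(1) → N1(cand t1 [-])
[2] deliver 1→3 → N3(foll t1 [-])
[3] deliver 3→1 → ∅
[4] deliver 1→0 → N0(foll t1 [-])
[5] deliver 0→1 → N1(lead t1 [-])
[6] deliver 1→2 → N2(foll t1 [-])
[7] deliver 2→1 → ∅
[8] propose(1,'p') → N1(lead t1 [p])
[9] deliver 1→4 → N4(foll t1 [-])
[10] deliver 4→1 → ∅
[11] deliver 1→0 → N0(foll t1 [p])
[12] deliver 0→1 → ∅
[13] deliver 0→4 → ∅
[14] crash(4) → N4(✗foll t1 [-])
[15] propose(4,'s') → ∅
[16] deliver 4→3 → ∅
[17] deliver 3→4 → ∅
[18] deliver 4→2 → ∅
[19] deliver 2→4 → ∅
[20] recover(4) → N4(foll t1 [-])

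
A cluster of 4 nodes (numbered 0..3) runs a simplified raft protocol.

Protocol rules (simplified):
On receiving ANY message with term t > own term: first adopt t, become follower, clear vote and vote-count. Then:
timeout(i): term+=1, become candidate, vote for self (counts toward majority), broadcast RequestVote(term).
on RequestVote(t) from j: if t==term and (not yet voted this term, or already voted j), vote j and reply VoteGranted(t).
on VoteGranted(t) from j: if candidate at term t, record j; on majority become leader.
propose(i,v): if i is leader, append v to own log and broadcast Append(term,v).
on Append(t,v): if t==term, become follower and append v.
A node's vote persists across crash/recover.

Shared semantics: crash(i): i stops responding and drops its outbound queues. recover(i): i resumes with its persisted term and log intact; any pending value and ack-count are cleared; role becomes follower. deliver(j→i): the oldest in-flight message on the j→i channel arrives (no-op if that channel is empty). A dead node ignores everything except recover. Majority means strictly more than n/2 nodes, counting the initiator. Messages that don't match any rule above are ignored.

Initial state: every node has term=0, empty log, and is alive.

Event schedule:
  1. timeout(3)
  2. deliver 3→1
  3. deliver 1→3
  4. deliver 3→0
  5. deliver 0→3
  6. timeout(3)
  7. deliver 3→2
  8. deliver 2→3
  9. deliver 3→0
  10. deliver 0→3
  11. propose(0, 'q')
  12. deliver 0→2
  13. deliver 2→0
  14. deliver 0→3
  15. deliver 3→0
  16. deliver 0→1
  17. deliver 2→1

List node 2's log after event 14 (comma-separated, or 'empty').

empty

after 1 — timeout(3): n3:cand/t1/[-]
after 2 — deliver 3→1: n1:foll/t1/[-]
after 3 — deliver 1→3: ·
after 4 — deliver 3→0: n0:foll/t1/[-]
after 5 — deliver 0→3: n3:lead/t1/[-]
after 6 — timeout(3): n3:cand/t2/[-]
after 7 — deliver 3→2: n2:foll/t1/[-]
after 8 — deliver 2→3: ·
after 9 — deliver 3→0: n0:foll/t2/[-]
after 10 — deliver 0→3: ·
after 11 — propose(0,'q'): ·
after 12 — deliver 0→2: ·
after 13 — deliver 2→0: ·
after 14 — deliver 0→3: ·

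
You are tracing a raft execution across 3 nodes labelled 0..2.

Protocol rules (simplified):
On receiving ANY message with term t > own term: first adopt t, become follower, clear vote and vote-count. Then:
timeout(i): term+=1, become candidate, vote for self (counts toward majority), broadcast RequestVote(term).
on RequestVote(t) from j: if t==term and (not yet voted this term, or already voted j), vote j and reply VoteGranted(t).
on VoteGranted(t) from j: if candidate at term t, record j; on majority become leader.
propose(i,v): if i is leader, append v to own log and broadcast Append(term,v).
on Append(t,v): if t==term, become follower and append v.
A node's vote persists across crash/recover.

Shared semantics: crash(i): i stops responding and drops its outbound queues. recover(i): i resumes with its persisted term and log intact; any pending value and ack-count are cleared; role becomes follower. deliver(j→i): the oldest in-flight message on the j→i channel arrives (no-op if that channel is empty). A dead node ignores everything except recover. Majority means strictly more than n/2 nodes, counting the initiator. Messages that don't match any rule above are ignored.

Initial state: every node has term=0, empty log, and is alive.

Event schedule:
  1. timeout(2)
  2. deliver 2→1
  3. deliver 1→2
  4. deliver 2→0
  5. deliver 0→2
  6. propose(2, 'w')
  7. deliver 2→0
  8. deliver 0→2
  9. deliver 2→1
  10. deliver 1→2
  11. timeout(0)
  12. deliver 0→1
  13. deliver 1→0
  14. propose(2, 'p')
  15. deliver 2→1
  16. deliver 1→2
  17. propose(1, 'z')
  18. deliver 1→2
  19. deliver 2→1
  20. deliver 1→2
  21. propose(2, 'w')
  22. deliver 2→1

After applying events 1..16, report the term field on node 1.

2

step 1 timeout(2): 2={cand,t=1,log=-}
step 2 deliver 2→1: 1={foll,t=1,log=-}
step 3 deliver 1→2: 2={lead,t=1,log=-}
step 4 deliver 2→0: 0={foll,t=1,log=-}
step 5 deliver 0→2: —
step 6 propose(2,'w'): 2={lead,t=1,log=w}
step 7 deliver 2→0: 0={foll,t=1,log=w}
step 8 deliver 0→2: —
step 9 deliver 2→1: 1={foll,t=1,log=w}
step 10 deliver 1→2: —
step 11 timeout(0): 0={cand,t=2,log=w}
step 12 deliver 0→1: 1={foll,t=2,log=w}
step 13 deliver 1→0: 0={lead,t=2,log=w}
step 14 propose(2,'p'): 2={lead,t=1,log=w,p}
step 15 deliver 2→1: —
step 16 deliver 1→2: —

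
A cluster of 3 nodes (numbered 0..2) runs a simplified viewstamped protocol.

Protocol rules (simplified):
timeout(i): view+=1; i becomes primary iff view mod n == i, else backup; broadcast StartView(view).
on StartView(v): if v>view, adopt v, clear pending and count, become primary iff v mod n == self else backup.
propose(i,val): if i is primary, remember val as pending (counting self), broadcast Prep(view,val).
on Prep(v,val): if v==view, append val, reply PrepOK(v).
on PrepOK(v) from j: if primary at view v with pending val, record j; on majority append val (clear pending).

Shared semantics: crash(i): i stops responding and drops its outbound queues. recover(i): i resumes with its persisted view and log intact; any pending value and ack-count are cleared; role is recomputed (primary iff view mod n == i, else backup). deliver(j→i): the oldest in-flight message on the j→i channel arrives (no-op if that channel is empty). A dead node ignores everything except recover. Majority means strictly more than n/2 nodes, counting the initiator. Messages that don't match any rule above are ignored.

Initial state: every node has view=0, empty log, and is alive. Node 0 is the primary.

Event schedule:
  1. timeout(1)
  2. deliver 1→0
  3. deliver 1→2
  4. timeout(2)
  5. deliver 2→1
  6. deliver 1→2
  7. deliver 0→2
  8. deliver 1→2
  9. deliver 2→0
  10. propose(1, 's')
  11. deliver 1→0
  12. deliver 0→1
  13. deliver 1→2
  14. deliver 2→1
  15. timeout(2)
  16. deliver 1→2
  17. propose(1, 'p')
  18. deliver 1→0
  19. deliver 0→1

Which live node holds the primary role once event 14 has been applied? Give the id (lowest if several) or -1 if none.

2

e1 timeout(1): 1[prim,v=1,-]
e2 deliver 1→0: 0[back,v=1,-]
e3 deliver 1→2: 2[back,v=1,-]
e4 timeout(2): 2[prim,v=2,-]
e5 deliver 2→1: 1[back,v=2,-]
e6 deliver 1→2: ·
e7 deliver 0→2: ·
e8 deliver 1→2: ·
e9 deliver 2→0: 0[back,v=2,-]
e10 propose(1,'s'): ·
e11 deliver 1→0: ·
e12 deliver 0→1: ·
e13 deliver 1→2: ·
e14 deliver 2→1: ·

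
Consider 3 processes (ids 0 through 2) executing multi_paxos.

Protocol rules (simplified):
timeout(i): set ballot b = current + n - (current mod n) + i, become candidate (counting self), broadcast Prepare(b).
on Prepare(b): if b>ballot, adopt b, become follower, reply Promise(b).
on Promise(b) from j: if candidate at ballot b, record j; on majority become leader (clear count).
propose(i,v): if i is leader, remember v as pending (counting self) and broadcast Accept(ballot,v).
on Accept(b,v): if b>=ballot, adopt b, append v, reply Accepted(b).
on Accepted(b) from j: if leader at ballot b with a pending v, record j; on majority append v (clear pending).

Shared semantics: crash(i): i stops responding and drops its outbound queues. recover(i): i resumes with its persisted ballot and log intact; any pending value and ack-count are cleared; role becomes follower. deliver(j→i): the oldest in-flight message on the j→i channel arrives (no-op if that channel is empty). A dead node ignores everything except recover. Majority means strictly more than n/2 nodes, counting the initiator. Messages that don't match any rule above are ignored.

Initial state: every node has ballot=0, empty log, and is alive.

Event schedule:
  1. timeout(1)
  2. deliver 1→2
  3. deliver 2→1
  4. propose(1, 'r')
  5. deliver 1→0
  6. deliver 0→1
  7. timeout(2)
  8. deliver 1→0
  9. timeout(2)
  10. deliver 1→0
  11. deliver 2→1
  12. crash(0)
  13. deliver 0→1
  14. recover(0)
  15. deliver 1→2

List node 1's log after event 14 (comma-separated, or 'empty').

1. timeout(1):  <1:cand b4 ->
2. deliver 1→2:  <2:foll b4 ->
3. deliver 2→1:  <1:lead b4 ->
4. propose(1,'r'):  nop
5. deliver 1→0:  <0:foll b4 ->
6. deliver 0→1:  nop
7. timeout(2):  <2:cand b8 ->
8. deliver 1→0:  <0:foll b4 r>
9. timeout(2):  <2:cand b11 ->
10. deliver 1→0:  nop
11. deliver 2→1:  <1:foll b8 ->
12. crash(0):  <0:✗foll b4 r>
13. deliver 0→1:  nop
14. recover(0):  <0:foll b4 r>

empty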